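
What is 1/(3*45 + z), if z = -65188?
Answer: -1/65053 ≈ -1.5372e-5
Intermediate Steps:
1/(3*45 + z) = 1/(3*45 - 65188) = 1/(135 - 65188) = 1/(-65053) = -1/65053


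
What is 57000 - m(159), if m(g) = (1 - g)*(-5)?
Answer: 56210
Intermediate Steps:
m(g) = -5 + 5*g
57000 - m(159) = 57000 - (-5 + 5*159) = 57000 - (-5 + 795) = 57000 - 1*790 = 57000 - 790 = 56210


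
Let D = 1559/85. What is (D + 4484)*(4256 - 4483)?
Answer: -86872673/85 ≈ -1.0220e+6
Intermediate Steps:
D = 1559/85 (D = 1559*(1/85) = 1559/85 ≈ 18.341)
(D + 4484)*(4256 - 4483) = (1559/85 + 4484)*(4256 - 4483) = (382699/85)*(-227) = -86872673/85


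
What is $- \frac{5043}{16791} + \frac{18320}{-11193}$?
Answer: $- \frac{121352473}{62647221} \approx -1.9371$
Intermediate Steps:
$- \frac{5043}{16791} + \frac{18320}{-11193} = \left(-5043\right) \frac{1}{16791} + 18320 \left(- \frac{1}{11193}\right) = - \frac{1681}{5597} - \frac{18320}{11193} = - \frac{121352473}{62647221}$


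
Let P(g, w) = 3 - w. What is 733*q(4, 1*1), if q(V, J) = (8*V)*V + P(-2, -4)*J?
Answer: 98955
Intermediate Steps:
q(V, J) = 7*J + 8*V**2 (q(V, J) = (8*V)*V + (3 - 1*(-4))*J = 8*V**2 + (3 + 4)*J = 8*V**2 + 7*J = 7*J + 8*V**2)
733*q(4, 1*1) = 733*(7*(1*1) + 8*4**2) = 733*(7*1 + 8*16) = 733*(7 + 128) = 733*135 = 98955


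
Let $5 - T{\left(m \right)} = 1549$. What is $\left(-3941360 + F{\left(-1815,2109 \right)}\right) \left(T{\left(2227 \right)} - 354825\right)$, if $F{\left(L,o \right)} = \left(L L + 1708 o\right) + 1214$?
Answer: $-1053516212619$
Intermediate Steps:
$T{\left(m \right)} = -1544$ ($T{\left(m \right)} = 5 - 1549 = -1544$)
$F{\left(L,o \right)} = 1214 + L^{2} + 1708 o$ ($F{\left(L,o \right)} = \left(L^{2} + 1708 o\right) + 1214 = 1214 + L^{2} + 1708 o$)
$\left(-3941360 + F{\left(-1815,2109 \right)}\right) \left(T{\left(2227 \right)} - 354825\right) = \left(-3941360 + \left(1214 + \left(-1815\right)^{2} + 1708 \cdot 2109\right)\right) \left(-1544 - 354825\right) = \left(-3941360 + \left(1214 + 3294225 + 3602172\right)\right) \left(-356369\right) = \left(-3941360 + 6897611\right) \left(-356369\right) = 2956251 \left(-356369\right) = -1053516212619$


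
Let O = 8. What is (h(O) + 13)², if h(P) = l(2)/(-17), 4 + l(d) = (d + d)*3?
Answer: 45369/289 ≈ 156.99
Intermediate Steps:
l(d) = -4 + 6*d (l(d) = -4 + (d + d)*3 = -4 + (2*d)*3 = -4 + 6*d)
h(P) = -8/17 (h(P) = (-4 + 6*2)/(-17) = (-4 + 12)*(-1/17) = 8*(-1/17) = -8/17)
(h(O) + 13)² = (-8/17 + 13)² = (213/17)² = 45369/289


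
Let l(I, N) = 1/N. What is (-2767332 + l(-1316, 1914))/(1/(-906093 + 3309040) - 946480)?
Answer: 12727625569448309/4353089203333926 ≈ 2.9238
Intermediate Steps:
(-2767332 + l(-1316, 1914))/(1/(-906093 + 3309040) - 946480) = (-2767332 + 1/1914)/(1/(-906093 + 3309040) - 946480) = (-2767332 + 1/1914)/(1/2402947 - 946480) = -5296673447/(1914*(1/2402947 - 946480)) = -5296673447/(1914*(-2274341276559/2402947)) = -5296673447/1914*(-2402947/2274341276559) = 12727625569448309/4353089203333926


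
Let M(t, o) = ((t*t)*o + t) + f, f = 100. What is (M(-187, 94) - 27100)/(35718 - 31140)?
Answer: 1086633/1526 ≈ 712.08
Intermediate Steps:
M(t, o) = 100 + t + o*t**2 (M(t, o) = ((t*t)*o + t) + 100 = (t**2*o + t) + 100 = (o*t**2 + t) + 100 = (t + o*t**2) + 100 = 100 + t + o*t**2)
(M(-187, 94) - 27100)/(35718 - 31140) = ((100 - 187 + 94*(-187)**2) - 27100)/(35718 - 31140) = ((100 - 187 + 94*34969) - 27100)/4578 = ((100 - 187 + 3287086) - 27100)*(1/4578) = (3286999 - 27100)*(1/4578) = 3259899*(1/4578) = 1086633/1526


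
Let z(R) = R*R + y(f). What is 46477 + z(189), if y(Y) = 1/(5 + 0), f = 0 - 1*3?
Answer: 410991/5 ≈ 82198.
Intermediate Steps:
f = -3 (f = 0 - 3 = -3)
y(Y) = ⅕ (y(Y) = 1/5 = ⅕)
z(R) = ⅕ + R² (z(R) = R*R + ⅕ = R² + ⅕ = ⅕ + R²)
46477 + z(189) = 46477 + (⅕ + 189²) = 46477 + (⅕ + 35721) = 46477 + 178606/5 = 410991/5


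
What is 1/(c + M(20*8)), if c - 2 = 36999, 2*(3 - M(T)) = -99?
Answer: 2/74107 ≈ 2.6988e-5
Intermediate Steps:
M(T) = 105/2 (M(T) = 3 - ½*(-99) = 3 + 99/2 = 105/2)
c = 37001 (c = 2 + 36999 = 37001)
1/(c + M(20*8)) = 1/(37001 + 105/2) = 1/(74107/2) = 2/74107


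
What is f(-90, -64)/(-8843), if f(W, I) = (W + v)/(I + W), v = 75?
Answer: -15/1361822 ≈ -1.1015e-5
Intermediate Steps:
f(W, I) = (75 + W)/(I + W) (f(W, I) = (W + 75)/(I + W) = (75 + W)/(I + W))
f(-90, -64)/(-8843) = ((75 - 90)/(-64 - 90))/(-8843) = (-15/(-154))*(-1/8843) = -1/154*(-15)*(-1/8843) = (15/154)*(-1/8843) = -15/1361822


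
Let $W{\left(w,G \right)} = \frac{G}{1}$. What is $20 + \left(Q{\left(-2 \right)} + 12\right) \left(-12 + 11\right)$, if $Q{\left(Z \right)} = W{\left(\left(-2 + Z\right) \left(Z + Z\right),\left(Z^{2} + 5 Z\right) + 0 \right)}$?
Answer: $14$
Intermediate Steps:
$W{\left(w,G \right)} = G$ ($W{\left(w,G \right)} = G 1 = G$)
$Q{\left(Z \right)} = Z^{2} + 5 Z$ ($Q{\left(Z \right)} = \left(Z^{2} + 5 Z\right) + 0 = Z^{2} + 5 Z$)
$20 + \left(Q{\left(-2 \right)} + 12\right) \left(-12 + 11\right) = 20 + \left(- 2 \left(5 - 2\right) + 12\right) \left(-12 + 11\right) = 20 + \left(\left(-2\right) 3 + 12\right) \left(-1\right) = 20 + \left(-6 + 12\right) \left(-1\right) = 20 + 6 \left(-1\right) = 20 - 6 = 14$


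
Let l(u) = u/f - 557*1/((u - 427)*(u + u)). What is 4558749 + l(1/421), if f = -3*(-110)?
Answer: 37953704784924197/8324963460 ≈ 4.5590e+6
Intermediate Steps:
f = 330
l(u) = u/330 - 557/(2*u*(-427 + u)) (l(u) = u/330 - 557*1/((u - 427)*(u + u)) = u*(1/330) - 557*1/(2*u*(-427 + u)) = u/330 - 557*1/(2*u*(-427 + u)) = u/330 - 557/(2*u*(-427 + u)))
4558749 + l(1/421) = 4558749 + (-91905 + (1/421)**3 - 427*(1/421)**2)/(330*(1/421)*(-427 + 1/421)) = 4558749 + (1/330)*421*(-91905 + 1/74618461 - 427*1/177241)/(-179766/421) = 4558749 + (1/330)*421*(-421/179766)*(-91905 + 1/74618461 - 427/177241) = 4558749 + (1/330)*421*(-421/179766)*(-6857809837971/74618461) = 4558749 + 2285936612657/8324963460 = 37953704784924197/8324963460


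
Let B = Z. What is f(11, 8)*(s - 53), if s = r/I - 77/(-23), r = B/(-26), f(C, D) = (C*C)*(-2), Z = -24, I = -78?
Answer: 46716648/3887 ≈ 12019.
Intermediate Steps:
f(C, D) = -2*C² (f(C, D) = C²*(-2) = -2*C²)
B = -24
r = 12/13 (r = -24/(-26) = -24*(-1/26) = 12/13 ≈ 0.92308)
s = 12967/3887 (s = (12/13)/(-78) - 77/(-23) = (12/13)*(-1/78) - 77*(-1/23) = -2/169 + 77/23 = 12967/3887 ≈ 3.3360)
f(11, 8)*(s - 53) = (-2*11²)*(12967/3887 - 53) = -2*121*(-193044/3887) = -242*(-193044/3887) = 46716648/3887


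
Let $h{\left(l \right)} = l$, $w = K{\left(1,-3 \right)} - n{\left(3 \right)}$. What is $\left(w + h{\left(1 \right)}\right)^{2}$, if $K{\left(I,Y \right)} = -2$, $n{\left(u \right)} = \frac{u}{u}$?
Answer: $4$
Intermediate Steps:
$n{\left(u \right)} = 1$
$w = -3$ ($w = -2 - 1 = -3$)
$\left(w + h{\left(1 \right)}\right)^{2} = \left(-3 + 1\right)^{2} = \left(-2\right)^{2} = 4$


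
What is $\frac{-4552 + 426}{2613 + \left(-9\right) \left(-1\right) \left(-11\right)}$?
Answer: $- \frac{2063}{1257} \approx -1.6412$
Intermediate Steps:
$\frac{-4552 + 426}{2613 + \left(-9\right) \left(-1\right) \left(-11\right)} = - \frac{4126}{2613 + 9 \left(-11\right)} = - \frac{4126}{2613 - 99} = - \frac{4126}{2514} = \left(-4126\right) \frac{1}{2514} = - \frac{2063}{1257}$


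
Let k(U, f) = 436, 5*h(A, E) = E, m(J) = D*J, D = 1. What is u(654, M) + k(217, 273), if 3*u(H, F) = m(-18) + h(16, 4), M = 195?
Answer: 6454/15 ≈ 430.27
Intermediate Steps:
m(J) = J (m(J) = 1*J = J)
h(A, E) = E/5
u(H, F) = -86/15 (u(H, F) = (-18 + (⅕)*4)/3 = (-18 + ⅘)/3 = (⅓)*(-86/5) = -86/15)
u(654, M) + k(217, 273) = -86/15 + 436 = 6454/15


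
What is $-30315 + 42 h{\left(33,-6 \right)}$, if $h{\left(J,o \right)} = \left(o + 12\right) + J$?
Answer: $-28677$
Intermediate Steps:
$h{\left(J,o \right)} = 12 + J + o$ ($h{\left(J,o \right)} = \left(12 + o\right) + J = 12 + J + o$)
$-30315 + 42 h{\left(33,-6 \right)} = -30315 + 42 \left(12 + 33 - 6\right) = -30315 + 42 \cdot 39 = -30315 + 1638 = -28677$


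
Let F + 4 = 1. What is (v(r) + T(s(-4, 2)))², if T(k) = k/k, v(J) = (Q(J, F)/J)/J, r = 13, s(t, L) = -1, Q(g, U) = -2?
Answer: 27889/28561 ≈ 0.97647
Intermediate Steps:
F = -3 (F = -4 + 1 = -3)
v(J) = -2/J² (v(J) = (-2/J)/J = -2/J²)
T(k) = 1
(v(r) + T(s(-4, 2)))² = (-2/13² + 1)² = (-2*1/169 + 1)² = (-2/169 + 1)² = (167/169)² = 27889/28561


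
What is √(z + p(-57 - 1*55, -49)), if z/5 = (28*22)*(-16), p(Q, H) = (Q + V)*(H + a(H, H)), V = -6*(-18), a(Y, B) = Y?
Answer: 6*I*√1358 ≈ 221.11*I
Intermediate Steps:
V = 108
p(Q, H) = 2*H*(108 + Q) (p(Q, H) = (Q + 108)*(H + H) = (108 + Q)*(2*H) = 2*H*(108 + Q))
z = -49280 (z = 5*((28*22)*(-16)) = 5*(616*(-16)) = 5*(-9856) = -49280)
√(z + p(-57 - 1*55, -49)) = √(-49280 + 2*(-49)*(108 + (-57 - 1*55))) = √(-49280 + 2*(-49)*(108 + (-57 - 55))) = √(-49280 + 2*(-49)*(108 - 112)) = √(-49280 + 2*(-49)*(-4)) = √(-49280 + 392) = √(-48888) = 6*I*√1358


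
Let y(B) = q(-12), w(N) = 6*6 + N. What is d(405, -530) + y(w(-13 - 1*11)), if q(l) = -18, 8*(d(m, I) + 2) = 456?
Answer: 37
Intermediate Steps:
d(m, I) = 55 (d(m, I) = -2 + (1/8)*456 = -2 + 57 = 55)
w(N) = 36 + N
y(B) = -18
d(405, -530) + y(w(-13 - 1*11)) = 55 - 18 = 37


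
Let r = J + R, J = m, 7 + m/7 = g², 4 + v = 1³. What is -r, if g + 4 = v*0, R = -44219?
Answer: 44156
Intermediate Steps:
v = -3 (v = -4 + 1³ = -4 + 1 = -3)
g = -4 (g = -4 - 3*0 = -4 + 0 = -4)
m = 63 (m = -49 + 7*(-4)² = -49 + 7*16 = -49 + 112 = 63)
J = 63
r = -44156 (r = 63 - 44219 = -44156)
-r = -1*(-44156) = 44156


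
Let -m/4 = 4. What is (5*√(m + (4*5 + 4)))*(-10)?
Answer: -100*√2 ≈ -141.42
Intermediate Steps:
m = -16 (m = -4*4 = -16)
(5*√(m + (4*5 + 4)))*(-10) = (5*√(-16 + (4*5 + 4)))*(-10) = (5*√(-16 + (20 + 4)))*(-10) = (5*√(-16 + 24))*(-10) = (5*√8)*(-10) = (5*(2*√2))*(-10) = (10*√2)*(-10) = -100*√2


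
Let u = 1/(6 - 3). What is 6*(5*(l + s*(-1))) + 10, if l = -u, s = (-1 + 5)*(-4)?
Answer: 480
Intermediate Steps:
u = 1/3 ≈ 0.33333
s = -16 (s = 4*(-4) = -16)
l = -1/3 (l = -1*1/3 = -1/3 ≈ -0.33333)
6*(5*(l + s*(-1))) + 10 = 6*(5*(-1/3 - 16*(-1))) + 10 = 6*(5*(-1/3 + 16)) + 10 = 6*(5*(47/3)) + 10 = 6*(235/3) + 10 = 470 + 10 = 480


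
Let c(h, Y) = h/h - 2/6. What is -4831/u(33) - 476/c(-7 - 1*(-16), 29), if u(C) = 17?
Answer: -16969/17 ≈ -998.18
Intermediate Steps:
c(h, Y) = ⅔ (c(h, Y) = 1 - 2*⅙ = 1 - ⅓ = ⅔)
-4831/u(33) - 476/c(-7 - 1*(-16), 29) = -4831/17 - 476/⅔ = -4831*1/17 - 476*3/2 = -4831/17 - 714 = -16969/17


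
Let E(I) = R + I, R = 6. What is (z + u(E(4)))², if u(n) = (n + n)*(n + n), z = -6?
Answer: 155236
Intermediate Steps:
E(I) = 6 + I
u(n) = 4*n² (u(n) = (2*n)*(2*n) = 4*n²)
(z + u(E(4)))² = (-6 + 4*(6 + 4)²)² = (-6 + 4*10²)² = (-6 + 4*100)² = (-6 + 400)² = 394² = 155236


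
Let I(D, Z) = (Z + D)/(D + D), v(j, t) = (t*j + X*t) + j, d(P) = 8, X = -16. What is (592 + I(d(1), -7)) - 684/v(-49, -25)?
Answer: 1864813/3152 ≈ 591.63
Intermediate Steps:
v(j, t) = j - 16*t + j*t (v(j, t) = (t*j - 16*t) + j = (j*t - 16*t) + j = (-16*t + j*t) + j = j - 16*t + j*t)
I(D, Z) = (D + Z)/(2*D) (I(D, Z) = (D + Z)/((2*D)) = (D + Z)*(1/(2*D)) = (D + Z)/(2*D))
(592 + I(d(1), -7)) - 684/v(-49, -25) = (592 + (½)*(8 - 7)/8) - 684/(-49 - 16*(-25) - 49*(-25)) = (592 + (½)*(⅛)*1) - 684/(-49 + 400 + 1225) = (592 + 1/16) - 684/1576 = 9473/16 - 684*1/1576 = 9473/16 - 171/394 = 1864813/3152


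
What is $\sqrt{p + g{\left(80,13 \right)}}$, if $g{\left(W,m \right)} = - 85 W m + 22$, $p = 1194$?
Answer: $4 i \sqrt{5449} \approx 295.27 i$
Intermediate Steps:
$g{\left(W,m \right)} = 22 - 85 W m$ ($g{\left(W,m \right)} = - 85 W m + 22 = 22 - 85 W m$)
$\sqrt{p + g{\left(80,13 \right)}} = \sqrt{1194 + \left(22 - 6800 \cdot 13\right)} = \sqrt{1194 + \left(22 - 88400\right)} = \sqrt{1194 - 88378} = \sqrt{-87184} = 4 i \sqrt{5449}$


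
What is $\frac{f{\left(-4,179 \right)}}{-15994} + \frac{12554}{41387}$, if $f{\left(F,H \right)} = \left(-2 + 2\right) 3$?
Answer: $\frac{12554}{41387} \approx 0.30333$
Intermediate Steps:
$f{\left(F,H \right)} = 0$ ($f{\left(F,H \right)} = 0 \cdot 3 = 0$)
$\frac{f{\left(-4,179 \right)}}{-15994} + \frac{12554}{41387} = \frac{0}{-15994} + \frac{12554}{41387} = 0 \left(- \frac{1}{15994}\right) + 12554 \cdot \frac{1}{41387} = 0 + \frac{12554}{41387} = \frac{12554}{41387}$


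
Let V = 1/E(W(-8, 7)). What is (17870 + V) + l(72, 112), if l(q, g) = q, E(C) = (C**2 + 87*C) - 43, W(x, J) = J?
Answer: 11034331/615 ≈ 17942.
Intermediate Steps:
E(C) = -43 + C**2 + 87*C
V = 1/615 (V = 1/(-43 + 7**2 + 87*7) = 1/(-43 + 49 + 609) = 1/615 ≈ 0.0016260)
(17870 + V) + l(72, 112) = (17870 + 1/615) + 72 = 10990051/615 + 72 = 11034331/615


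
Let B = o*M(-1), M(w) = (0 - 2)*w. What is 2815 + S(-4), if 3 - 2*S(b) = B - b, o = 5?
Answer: 5619/2 ≈ 2809.5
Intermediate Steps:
M(w) = -2*w
B = 10 (B = 5*(-2*(-1)) = 5*2 = 10)
S(b) = -7/2 + b/2 (S(b) = 3/2 - (10 - b)/2 = 3/2 + (-5 + b/2) = -7/2 + b/2)
2815 + S(-4) = 2815 + (-7/2 + (1/2)*(-4)) = 2815 + (-7/2 - 2) = 2815 - 11/2 = 5619/2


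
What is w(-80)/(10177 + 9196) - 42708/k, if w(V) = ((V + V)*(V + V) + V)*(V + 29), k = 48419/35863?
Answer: -29735421975372/938021287 ≈ -31700.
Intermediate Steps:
k = 48419/35863 (k = 48419*(1/35863) = 48419/35863 ≈ 1.3501)
w(V) = (29 + V)*(V + 4*V**2) (w(V) = ((2*V)*(2*V) + V)*(29 + V) = (4*V**2 + V)*(29 + V) = (V + 4*V**2)*(29 + V) = (29 + V)*(V + 4*V**2))
w(-80)/(10177 + 9196) - 42708/k = (-80*(29 + 4*(-80)**2 + 117*(-80)))/(10177 + 9196) - 42708/48419/35863 = -80*(29 + 4*6400 - 9360)/19373 - 42708*35863/48419 = -80*(29 + 25600 - 9360)*(1/19373) - 1531637004/48419 = -80*16269*(1/19373) - 1531637004/48419 = -1301520*1/19373 - 1531637004/48419 = -1301520/19373 - 1531637004/48419 = -29735421975372/938021287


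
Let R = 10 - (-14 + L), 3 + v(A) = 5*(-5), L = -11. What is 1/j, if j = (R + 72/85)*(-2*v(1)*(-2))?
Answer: -85/341264 ≈ -0.00024907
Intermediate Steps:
v(A) = -28 (v(A) = -3 + 5*(-5) = -3 - 25 = -28)
R = 35 (R = 10 - (-14 - 11) = 10 - 1*(-25) = 10 + 25 = 35)
j = -341264/85 (j = (35 + 72/85)*(-2*(-28)*(-2)) = (35 + 72*(1/85))*(56*(-2)) = (35 + 72/85)*(-112) = (3047/85)*(-112) = -341264/85 ≈ -4014.9)
1/j = 1/(-341264/85) = -85/341264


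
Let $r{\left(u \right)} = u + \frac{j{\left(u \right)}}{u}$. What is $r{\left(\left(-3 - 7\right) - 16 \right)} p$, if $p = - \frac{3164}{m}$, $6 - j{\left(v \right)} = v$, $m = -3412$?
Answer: $- \frac{280014}{11089} \approx -25.251$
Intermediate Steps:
$j{\left(v \right)} = 6 - v$
$p = \frac{791}{853}$ ($p = - \frac{3164}{-3412} = \left(-3164\right) \left(- \frac{1}{3412}\right) = \frac{791}{853} \approx 0.92732$)
$r{\left(u \right)} = u + \frac{6 - u}{u}$
$r{\left(\left(-3 - 7\right) - 16 \right)} p = \left(-1 - 26 + \frac{6}{\left(-3 - 7\right) - 16}\right) \frac{791}{853} = \left(-1 - 26 + \frac{6}{-10 - 16}\right) \frac{791}{853} = \left(-1 - 26 + \frac{6}{-26}\right) \frac{791}{853} = \left(-1 - 26 + 6 \left(- \frac{1}{26}\right)\right) \frac{791}{853} = \left(-1 - 26 - \frac{3}{13}\right) \frac{791}{853} = \left(- \frac{354}{13}\right) \frac{791}{853} = - \frac{280014}{11089}$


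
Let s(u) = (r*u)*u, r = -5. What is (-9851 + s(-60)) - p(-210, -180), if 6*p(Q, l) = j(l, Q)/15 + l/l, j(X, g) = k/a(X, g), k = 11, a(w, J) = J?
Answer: -526387039/18900 ≈ -27851.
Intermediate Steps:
j(X, g) = 11/g
s(u) = -5*u² (s(u) = (-5*u)*u = -5*u²)
p(Q, l) = ⅙ + 11/(90*Q) (p(Q, l) = ((11/Q)/15 + l/l)/6 = ((11/Q)*(1/15) + 1)/6 = (11/(15*Q) + 1)/6 = (1 + 11/(15*Q))/6 = ⅙ + 11/(90*Q))
(-9851 + s(-60)) - p(-210, -180) = (-9851 - 5*(-60)²) - (11 + 15*(-210))/(90*(-210)) = (-9851 - 5*3600) - (-1)*(11 - 3150)/(90*210) = (-9851 - 18000) - (-1)*(-3139)/(90*210) = -27851 - 1*3139/18900 = -27851 - 3139/18900 = -526387039/18900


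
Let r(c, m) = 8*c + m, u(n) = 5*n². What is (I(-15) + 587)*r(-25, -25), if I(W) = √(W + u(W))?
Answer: -132075 - 225*√1110 ≈ -1.3957e+5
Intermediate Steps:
I(W) = √(W + 5*W²)
r(c, m) = m + 8*c
(I(-15) + 587)*r(-25, -25) = (√(-15*(1 + 5*(-15))) + 587)*(-25 + 8*(-25)) = (√(-15*(1 - 75)) + 587)*(-25 - 200) = (√(-15*(-74)) + 587)*(-225) = (√1110 + 587)*(-225) = (587 + √1110)*(-225) = -132075 - 225*√1110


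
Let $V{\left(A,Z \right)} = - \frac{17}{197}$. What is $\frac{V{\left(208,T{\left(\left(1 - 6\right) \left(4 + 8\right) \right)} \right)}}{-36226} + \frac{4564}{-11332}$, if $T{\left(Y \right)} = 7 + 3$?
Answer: $- \frac{8142723441}{20217766826} \approx -0.40275$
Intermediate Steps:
$T{\left(Y \right)} = 10$
$V{\left(A,Z \right)} = - \frac{17}{197}$ ($V{\left(A,Z \right)} = \left(-17\right) \frac{1}{197} = - \frac{17}{197}$)
$\frac{V{\left(208,T{\left(\left(1 - 6\right) \left(4 + 8\right) \right)} \right)}}{-36226} + \frac{4564}{-11332} = - \frac{17}{197 \left(-36226\right)} + \frac{4564}{-11332} = \left(- \frac{17}{197}\right) \left(- \frac{1}{36226}\right) + 4564 \left(- \frac{1}{11332}\right) = \frac{17}{7136522} - \frac{1141}{2833} = - \frac{8142723441}{20217766826}$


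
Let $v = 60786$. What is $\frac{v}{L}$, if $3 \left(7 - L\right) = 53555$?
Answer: $- \frac{91179}{26767} \approx -3.4064$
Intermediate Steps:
$L = - \frac{53534}{3}$ ($L = 7 - \frac{53555}{3} = - \frac{53534}{3} \approx -17845.0$)
$\frac{v}{L} = \frac{60786}{- \frac{53534}{3}} = 60786 \left(- \frac{3}{53534}\right) = - \frac{91179}{26767}$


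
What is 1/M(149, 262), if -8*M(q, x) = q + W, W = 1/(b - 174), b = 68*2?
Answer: -304/5661 ≈ -0.053701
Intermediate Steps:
b = 136
W = -1/38 (W = 1/(136 - 174) = 1/(-38) = -1/38 ≈ -0.026316)
M(q, x) = 1/304 - q/8 (M(q, x) = -(q - 1/38)/8 = -(-1/38 + q)/8 = 1/304 - q/8)
1/M(149, 262) = 1/(1/304 - ⅛*149) = 1/(1/304 - 149/8) = 1/(-5661/304) = -304/5661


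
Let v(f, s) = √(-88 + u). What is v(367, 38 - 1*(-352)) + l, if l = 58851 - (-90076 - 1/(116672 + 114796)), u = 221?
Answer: 34471834837/231468 + √133 ≈ 1.4894e+5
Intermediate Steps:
l = 34471834837/231468 (l = 58851 - (-90076 - 1/231468) = 58851 - 1*(-20849711569/231468) = 58851 + 20849711569/231468 = 34471834837/231468 ≈ 1.4893e+5)
v(f, s) = √133 (v(f, s) = √(-88 + 221) = √133)
v(367, 38 - 1*(-352)) + l = √133 + 34471834837/231468 = 34471834837/231468 + √133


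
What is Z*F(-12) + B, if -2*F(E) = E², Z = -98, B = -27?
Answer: 7029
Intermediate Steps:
F(E) = -E²/2
Z*F(-12) + B = -(-49)*(-12)² - 27 = -(-49)*144 - 27 = -98*(-72) - 27 = 7056 - 27 = 7029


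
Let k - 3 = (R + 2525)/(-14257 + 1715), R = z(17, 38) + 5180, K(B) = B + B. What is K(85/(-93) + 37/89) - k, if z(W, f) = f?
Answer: -350788007/103810134 ≈ -3.3791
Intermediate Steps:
K(B) = 2*B
R = 5218 (R = 38 + 5180 = 5218)
k = 29883/12542 (k = 3 + (5218 + 2525)/(-14257 + 1715) = 3 + 7743/(-12542) = 3 + 7743*(-1/12542) = 3 - 7743/12542 = 29883/12542 ≈ 2.3826)
K(85/(-93) + 37/89) - k = 2*(85/(-93) + 37/89) - 1*29883/12542 = 2*(85*(-1/93) + 37*(1/89)) - 29883/12542 = 2*(-85/93 + 37/89) - 29883/12542 = 2*(-4124/8277) - 29883/12542 = -8248/8277 - 29883/12542 = -350788007/103810134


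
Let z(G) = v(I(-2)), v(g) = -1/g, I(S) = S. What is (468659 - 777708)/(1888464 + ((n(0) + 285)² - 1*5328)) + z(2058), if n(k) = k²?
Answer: 1346263/3928722 ≈ 0.34267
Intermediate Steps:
z(G) = ½ (z(G) = -1/(-2) = -1*(-½) = ½)
(468659 - 777708)/(1888464 + ((n(0) + 285)² - 1*5328)) + z(2058) = (468659 - 777708)/(1888464 + ((0² + 285)² - 1*5328)) + ½ = -309049/(1888464 + ((0 + 285)² - 5328)) + ½ = -309049/(1888464 + (285² - 5328)) + ½ = -309049/(1888464 + (81225 - 5328)) + ½ = -309049/(1888464 + 75897) + ½ = -309049/1964361 + ½ = 1346263/3928722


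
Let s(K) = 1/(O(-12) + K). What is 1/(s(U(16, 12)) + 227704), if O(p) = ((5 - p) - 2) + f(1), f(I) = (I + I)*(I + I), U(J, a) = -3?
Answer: 16/3643265 ≈ 4.3917e-6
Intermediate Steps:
f(I) = 4*I² (f(I) = (2*I)*(2*I) = 4*I²)
O(p) = 7 - p (O(p) = ((5 - p) - 2) + 4*1² = (3 - p) + 4*1 = (3 - p) + 4 = 7 - p)
s(K) = 1/(19 + K) (s(K) = 1/((7 - 1*(-12)) + K) = 1/((7 + 12) + K) = 1/(19 + K))
1/(s(U(16, 12)) + 227704) = 1/(1/(19 - 3) + 227704) = 1/(1/16 + 227704) = 1/(3643265/16) = 16/3643265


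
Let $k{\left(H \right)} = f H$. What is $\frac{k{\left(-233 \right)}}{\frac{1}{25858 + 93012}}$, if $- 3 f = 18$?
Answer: $166180260$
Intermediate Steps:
$f = -6$ ($f = \left(- \frac{1}{3}\right) 18 = -6$)
$k{\left(H \right)} = - 6 H$
$\frac{k{\left(-233 \right)}}{\frac{1}{25858 + 93012}} = \frac{\left(-6\right) \left(-233\right)}{\frac{1}{25858 + 93012}} = \frac{1398}{\frac{1}{118870}} = 1398 \frac{1}{\frac{1}{118870}} = 1398 \cdot 118870 = 166180260$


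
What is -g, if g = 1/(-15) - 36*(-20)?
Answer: -10799/15 ≈ -719.93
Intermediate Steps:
g = 10799/15 (g = -1/15 + 720 = 10799/15 ≈ 719.93)
-g = -1*10799/15 = -10799/15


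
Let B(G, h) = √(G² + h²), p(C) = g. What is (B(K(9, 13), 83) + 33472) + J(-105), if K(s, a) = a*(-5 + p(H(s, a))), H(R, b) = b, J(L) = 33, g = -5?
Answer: 33505 + √23789 ≈ 33659.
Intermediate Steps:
p(C) = -5
K(s, a) = -10*a (K(s, a) = a*(-5 - 5) = a*(-10) = -10*a)
(B(K(9, 13), 83) + 33472) + J(-105) = (√((-10*13)² + 83²) + 33472) + 33 = (√((-130)² + 6889) + 33472) + 33 = (√(16900 + 6889) + 33472) + 33 = (√23789 + 33472) + 33 = (33472 + √23789) + 33 = 33505 + √23789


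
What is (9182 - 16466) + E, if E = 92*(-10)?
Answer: -8204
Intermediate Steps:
E = -920
(9182 - 16466) + E = (9182 - 16466) - 920 = -7284 - 920 = -8204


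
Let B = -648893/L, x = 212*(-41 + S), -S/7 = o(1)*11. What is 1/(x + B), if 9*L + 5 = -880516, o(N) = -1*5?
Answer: 293507/21406825175 ≈ 1.3711e-5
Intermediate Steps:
o(N) = -5
L = -293507/3 (L = -5/9 + (⅑)*(-880516) = -5/9 - 880516/9 = -293507/3 ≈ -97836.)
S = 385 (S = -(-35)*11 = -7*(-55) = 385)
x = 72928 (x = 212*(-41 + 385) = 212*344 = 72928)
B = 1946679/293507 (B = -648893/(-293507/3) = -648893*(-3/293507) = 1946679/293507 ≈ 6.6325)
1/(x + B) = 1/(72928 + 1946679/293507) = 1/(21406825175/293507) = 293507/21406825175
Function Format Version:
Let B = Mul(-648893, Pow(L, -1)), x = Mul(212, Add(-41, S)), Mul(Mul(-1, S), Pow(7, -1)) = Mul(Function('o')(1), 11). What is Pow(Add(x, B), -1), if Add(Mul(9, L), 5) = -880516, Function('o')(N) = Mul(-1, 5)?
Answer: Rational(293507, 21406825175) ≈ 1.3711e-5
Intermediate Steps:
Function('o')(N) = -5
L = Rational(-293507, 3) (L = Add(Rational(-5, 9), Mul(Rational(1, 9), -880516)) = Add(Rational(-5, 9), Rational(-880516, 9)) = Rational(-293507, 3) ≈ -97836.)
S = 385 (S = Mul(-7, Mul(-5, 11)) = Mul(-7, -55) = 385)
x = 72928 (x = Mul(212, Add(-41, 385)) = Mul(212, 344) = 72928)
B = Rational(1946679, 293507) (B = Mul(-648893, Pow(Rational(-293507, 3), -1)) = Mul(-648893, Rational(-3, 293507)) = Rational(1946679, 293507) ≈ 6.6325)
Pow(Add(x, B), -1) = Pow(Add(72928, Rational(1946679, 293507)), -1) = Pow(Rational(21406825175, 293507), -1) = Rational(293507, 21406825175)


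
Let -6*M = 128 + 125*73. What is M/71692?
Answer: -9253/430152 ≈ -0.021511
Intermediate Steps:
M = -9253/6 (M = -(128 + 125*73)/6 = -(128 + 9125)/6 = -1/6*9253 = -9253/6 ≈ -1542.2)
M/71692 = -9253/6/71692 = -9253/6*1/71692 = -9253/430152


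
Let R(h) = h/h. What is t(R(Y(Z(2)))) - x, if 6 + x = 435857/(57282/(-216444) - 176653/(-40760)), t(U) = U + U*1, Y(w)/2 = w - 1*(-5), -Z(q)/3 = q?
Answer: -320412954640432/2991722301 ≈ -1.0710e+5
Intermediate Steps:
Z(q) = -3*q
Y(w) = 10 + 2*w (Y(w) = 2*(w - 1*(-5)) = 2*(w + 5) = 2*(5 + w) = 10 + 2*w)
R(h) = 1
t(U) = 2*U (t(U) = U + U = 2*U)
x = 320418938085034/2991722301 (x = -6 + 435857/(57282/(-216444) - 176653/(-40760)) = -6 + 435857/(57282*(-1/216444) - 176653*(-1/40760)) = -6 + 435857/(-9547/36074 + 176653/40760) = -6 + 435857/(2991722301/735188120) = -6 + 435857*(735188120/2991722301) = -6 + 320436888418840/2991722301 = 320418938085034/2991722301 ≈ 1.0710e+5)
t(R(Y(Z(2)))) - x = 2*1 - 1*320418938085034/2991722301 = 2 - 320418938085034/2991722301 = -320412954640432/2991722301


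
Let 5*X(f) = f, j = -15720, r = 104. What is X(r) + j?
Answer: -78496/5 ≈ -15699.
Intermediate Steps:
X(f) = f/5
X(r) + j = (⅕)*104 - 15720 = 104/5 - 15720 = -78496/5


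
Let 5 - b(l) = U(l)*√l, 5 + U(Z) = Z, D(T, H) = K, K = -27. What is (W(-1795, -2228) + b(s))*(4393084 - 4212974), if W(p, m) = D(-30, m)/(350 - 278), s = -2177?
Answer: 3332035/4 + 393000020*I*√2177 ≈ 8.3301e+5 + 1.8337e+10*I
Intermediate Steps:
D(T, H) = -27
U(Z) = -5 + Z
W(p, m) = -3/8 (W(p, m) = -27/(350 - 278) = -27/72 = -27*1/72 = -3/8)
b(l) = 5 - √l*(-5 + l) (b(l) = 5 - (-5 + l)*√l = 5 - √l*(-5 + l))
(W(-1795, -2228) + b(s))*(4393084 - 4212974) = (-3/8 + (5 + √(-2177)*(5 - 1*(-2177))))*(4393084 - 4212974) = (-3/8 + (5 + (I*√2177)*(5 + 2177)))*180110 = (-3/8 + (5 + (I*√2177)*2182))*180110 = (-3/8 + (5 + 2182*I*√2177))*180110 = (37/8 + 2182*I*√2177)*180110 = 3332035/4 + 393000020*I*√2177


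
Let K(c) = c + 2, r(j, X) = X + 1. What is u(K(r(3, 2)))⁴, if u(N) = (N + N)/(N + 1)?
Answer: 625/81 ≈ 7.7160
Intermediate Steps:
r(j, X) = 1 + X
K(c) = 2 + c
u(N) = 2*N/(1 + N) (u(N) = (2*N)/(1 + N) = 2*N/(1 + N))
u(K(r(3, 2)))⁴ = (2*(2 + (1 + 2))/(1 + (2 + (1 + 2))))⁴ = (2*(2 + 3)/(1 + (2 + 3)))⁴ = (2*5/(1 + 5))⁴ = (2*5/6)⁴ = (2*5*(⅙))⁴ = (5/3)⁴ = 625/81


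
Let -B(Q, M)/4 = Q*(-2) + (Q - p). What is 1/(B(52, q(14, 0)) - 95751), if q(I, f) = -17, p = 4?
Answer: -1/95527 ≈ -1.0468e-5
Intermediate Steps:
B(Q, M) = 16 + 4*Q (B(Q, M) = -4*(Q*(-2) + (Q - 1*4)) = -4*(-2*Q + (Q - 4)) = -4*(-2*Q + (-4 + Q)) = -4*(-4 - Q) = 16 + 4*Q)
1/(B(52, q(14, 0)) - 95751) = 1/((16 + 4*52) - 95751) = 1/((16 + 208) - 95751) = 1/(224 - 95751) = 1/(-95527) = -1/95527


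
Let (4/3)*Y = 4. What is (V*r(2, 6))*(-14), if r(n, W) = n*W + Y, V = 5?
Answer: -1050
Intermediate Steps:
Y = 3 (Y = (3/4)*4 = 3)
r(n, W) = 3 + W*n (r(n, W) = n*W + 3 = W*n + 3 = 3 + W*n)
(V*r(2, 6))*(-14) = (5*(3 + 6*2))*(-14) = (5*(3 + 12))*(-14) = (5*15)*(-14) = 75*(-14) = -1050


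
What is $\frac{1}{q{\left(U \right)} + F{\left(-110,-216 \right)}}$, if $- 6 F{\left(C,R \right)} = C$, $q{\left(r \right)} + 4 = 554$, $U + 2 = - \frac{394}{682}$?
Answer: $\frac{3}{1705} \approx 0.0017595$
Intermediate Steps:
$U = - \frac{879}{341}$ ($U = -2 - \frac{394}{682} = -2 - \frac{197}{341} = - \frac{879}{341} \approx -2.5777$)
$q{\left(r \right)} = 550$ ($q{\left(r \right)} = -4 + 554 = 550$)
$F{\left(C,R \right)} = - \frac{C}{6}$
$\frac{1}{q{\left(U \right)} + F{\left(-110,-216 \right)}} = \frac{1}{550 - - \frac{55}{3}} = \frac{1}{550 + \frac{55}{3}} = \frac{1}{\frac{1705}{3}} = \frac{3}{1705}$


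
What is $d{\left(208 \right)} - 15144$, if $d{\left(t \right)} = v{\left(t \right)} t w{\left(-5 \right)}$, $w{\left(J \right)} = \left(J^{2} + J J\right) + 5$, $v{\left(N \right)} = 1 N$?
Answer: $2364376$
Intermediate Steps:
$v{\left(N \right)} = N$
$w{\left(J \right)} = 5 + 2 J^{2}$ ($w{\left(J \right)} = \left(J^{2} + J^{2}\right) + 5 = 2 J^{2} + 5 = 5 + 2 J^{2}$)
$d{\left(t \right)} = 55 t^{2}$ ($d{\left(t \right)} = t t \left(5 + 2 \left(-5\right)^{2}\right) = t^{2} \left(5 + 2 \cdot 25\right) = t^{2} \left(5 + 50\right) = t^{2} \cdot 55 = 55 t^{2}$)
$d{\left(208 \right)} - 15144 = 55 \cdot 208^{2} - 15144 = 55 \cdot 43264 - 15144 = 2379520 - 15144 = 2364376$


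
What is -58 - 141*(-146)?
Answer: 20528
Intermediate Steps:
-58 - 141*(-146) = -58 + 20586 = 20528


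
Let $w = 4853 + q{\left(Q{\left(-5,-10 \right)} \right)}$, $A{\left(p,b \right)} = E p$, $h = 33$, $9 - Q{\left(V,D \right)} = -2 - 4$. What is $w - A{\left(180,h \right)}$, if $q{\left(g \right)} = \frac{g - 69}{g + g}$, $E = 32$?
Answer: $- \frac{4544}{5} \approx -908.8$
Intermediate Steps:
$Q{\left(V,D \right)} = 15$ ($Q{\left(V,D \right)} = 9 - \left(-2 - 4\right) = 9 - -6 = 9 + 6 = 15$)
$q{\left(g \right)} = \frac{-69 + g}{2 g}$
$A{\left(p,b \right)} = 32 p$
$w = \frac{24256}{5}$ ($w = 4853 + \frac{-69 + 15}{2 \cdot 15} = 4853 + \frac{1}{2} \cdot \frac{1}{15} \left(-54\right) = 4853 - \frac{9}{5} = \frac{24256}{5} \approx 4851.2$)
$w - A{\left(180,h \right)} = \frac{24256}{5} - 32 \cdot 180 = \frac{24256}{5} - 5760 = - \frac{4544}{5}$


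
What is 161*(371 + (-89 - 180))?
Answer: 16422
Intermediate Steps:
161*(371 + (-89 - 180)) = 161*(371 - 269) = 161*102 = 16422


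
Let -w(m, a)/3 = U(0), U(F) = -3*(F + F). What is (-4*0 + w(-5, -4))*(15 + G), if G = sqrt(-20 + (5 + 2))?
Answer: 0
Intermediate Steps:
U(F) = -6*F
w(m, a) = 0 (w(m, a) = -(-18)*0 = -3*0 = 0)
G = I*sqrt(13) (G = sqrt(-20 + 7) = sqrt(-13) = I*sqrt(13) ≈ 3.6056*I)
(-4*0 + w(-5, -4))*(15 + G) = (-4*0 + 0)*(15 + I*sqrt(13)) = (0 + 0)*(15 + I*sqrt(13)) = 0*(15 + I*sqrt(13)) = 0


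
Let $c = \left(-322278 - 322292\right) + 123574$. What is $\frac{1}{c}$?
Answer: $- \frac{1}{520996} \approx -1.9194 \cdot 10^{-6}$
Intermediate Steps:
$c = -520996$ ($c = -644570 + 123574 = -520996$)
$\frac{1}{c} = \frac{1}{-520996} = - \frac{1}{520996}$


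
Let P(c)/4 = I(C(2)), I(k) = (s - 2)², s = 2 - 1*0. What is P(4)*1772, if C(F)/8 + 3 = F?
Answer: 0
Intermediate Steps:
s = 2 (s = 2 + 0 = 2)
C(F) = -24 + 8*F
I(k) = 0 (I(k) = (2 - 2)² = 0² = 0)
P(c) = 0 (P(c) = 4*0 = 0)
P(4)*1772 = 0*1772 = 0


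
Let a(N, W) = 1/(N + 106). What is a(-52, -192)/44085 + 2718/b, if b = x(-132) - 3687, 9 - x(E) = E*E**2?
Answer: 215757997/182217500370 ≈ 0.0011841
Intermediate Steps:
x(E) = 9 - E**3 (x(E) = 9 - E*E**2 = 9 - E**3)
a(N, W) = 1/(106 + N)
b = 2296290 (b = (9 - 1*(-132)**3) - 3687 = (9 - 1*(-2299968)) - 3687 = (9 + 2299968) - 3687 = 2299977 - 3687 = 2296290)
a(-52, -192)/44085 + 2718/b = 1/((106 - 52)*44085) + 2718/2296290 = (1/44085)/54 + 2718*(1/2296290) = (1/54)*(1/44085) + 453/382715 = 1/2380590 + 453/382715 = 215757997/182217500370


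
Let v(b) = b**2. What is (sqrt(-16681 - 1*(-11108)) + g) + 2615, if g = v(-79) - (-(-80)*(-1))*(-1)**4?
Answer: 8936 + I*sqrt(5573) ≈ 8936.0 + 74.653*I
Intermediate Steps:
g = 6321 (g = (-79)**2 - (-(-80)*(-1))*(-1)**4 = 6241 - (-20*4) = 6241 - (-80) = 6241 - 1*(-80) = 6241 + 80 = 6321)
(sqrt(-16681 - 1*(-11108)) + g) + 2615 = (sqrt(-16681 - 1*(-11108)) + 6321) + 2615 = (sqrt(-16681 + 11108) + 6321) + 2615 = (sqrt(-5573) + 6321) + 2615 = (I*sqrt(5573) + 6321) + 2615 = (6321 + I*sqrt(5573)) + 2615 = 8936 + I*sqrt(5573)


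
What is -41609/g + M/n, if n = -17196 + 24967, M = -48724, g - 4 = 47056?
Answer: -2616294979/365703260 ≈ -7.1541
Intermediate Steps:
g = 47060 (g = 4 + 47056 = 47060)
n = 7771
-41609/g + M/n = -41609/47060 - 48724/7771 = -2616294979/365703260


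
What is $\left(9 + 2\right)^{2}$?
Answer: $121$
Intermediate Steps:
$\left(9 + 2\right)^{2} = 11^{2} = 121$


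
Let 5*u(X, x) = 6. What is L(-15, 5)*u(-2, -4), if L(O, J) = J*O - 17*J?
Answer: -192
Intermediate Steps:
L(O, J) = -17*J + J*O
u(X, x) = 6/5 (u(X, x) = (1/5)*6 = 6/5)
L(-15, 5)*u(-2, -4) = (5*(-17 - 15))*(6/5) = (5*(-32))*(6/5) = -160*6/5 = -192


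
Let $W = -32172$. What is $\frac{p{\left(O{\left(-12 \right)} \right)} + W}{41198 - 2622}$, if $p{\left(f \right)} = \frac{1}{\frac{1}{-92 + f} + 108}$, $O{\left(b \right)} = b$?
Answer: $- \frac{90330907}{108311764} \approx -0.83399$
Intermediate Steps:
$p{\left(f \right)} = \frac{1}{108 + \frac{1}{-92 + f}}$
$\frac{p{\left(O{\left(-12 \right)} \right)} + W}{41198 - 2622} = \frac{\frac{-92 - 12}{-9935 + 108 \left(-12\right)} - 32172}{41198 - 2622} = \frac{\frac{1}{-9935 - 1296} \left(-104\right) - 32172}{38576} = \left(\frac{1}{-11231} \left(-104\right) - 32172\right) \frac{1}{38576} = \left(\left(- \frac{1}{11231}\right) \left(-104\right) - 32172\right) \frac{1}{38576} = \left(\frac{104}{11231} - 32172\right) \frac{1}{38576} = \left(- \frac{361323628}{11231}\right) \frac{1}{38576} = - \frac{90330907}{108311764}$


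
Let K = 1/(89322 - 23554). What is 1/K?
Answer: 65768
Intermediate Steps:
K = 1/65768 ≈ 1.5205e-5
1/K = 1/(1/65768) = 65768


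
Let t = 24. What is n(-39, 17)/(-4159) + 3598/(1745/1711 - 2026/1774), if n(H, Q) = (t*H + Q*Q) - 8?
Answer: -11355111170267/385597526 ≈ -29448.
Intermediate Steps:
n(H, Q) = -8 + Q**2 + 24*H (n(H, Q) = (24*H + Q*Q) - 8 = (24*H + Q**2) - 8 = (Q**2 + 24*H) - 8 = -8 + Q**2 + 24*H)
n(-39, 17)/(-4159) + 3598/(1745/1711 - 2026/1774) = (-8 + 17**2 + 24*(-39))/(-4159) + 3598/(1745/1711 - 2026/1774) = (-8 + 289 - 936)*(-1/4159) + 3598/(1745*(1/1711) - 2026*1/1774) = -655*(-1/4159) + 3598/(1745/1711 - 1013/887) = 655/4159 + 3598/(-185428/1517657) = 655/4159 + 3598*(-1517657/185428) = 655/4159 - 2730264943/92714 = -11355111170267/385597526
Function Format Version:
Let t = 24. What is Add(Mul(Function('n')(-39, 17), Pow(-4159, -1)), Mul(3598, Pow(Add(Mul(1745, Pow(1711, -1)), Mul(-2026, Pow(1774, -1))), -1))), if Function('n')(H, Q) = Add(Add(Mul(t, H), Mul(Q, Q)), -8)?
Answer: Rational(-11355111170267, 385597526) ≈ -29448.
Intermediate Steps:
Function('n')(H, Q) = Add(-8, Pow(Q, 2), Mul(24, H)) (Function('n')(H, Q) = Add(Add(Mul(24, H), Mul(Q, Q)), -8) = Add(Add(Mul(24, H), Pow(Q, 2)), -8) = Add(Add(Pow(Q, 2), Mul(24, H)), -8) = Add(-8, Pow(Q, 2), Mul(24, H)))
Add(Mul(Function('n')(-39, 17), Pow(-4159, -1)), Mul(3598, Pow(Add(Mul(1745, Pow(1711, -1)), Mul(-2026, Pow(1774, -1))), -1))) = Add(Mul(Add(-8, Pow(17, 2), Mul(24, -39)), Pow(-4159, -1)), Mul(3598, Pow(Add(Mul(1745, Pow(1711, -1)), Mul(-2026, Pow(1774, -1))), -1))) = Add(Mul(Add(-8, 289, -936), Rational(-1, 4159)), Mul(3598, Pow(Add(Mul(1745, Rational(1, 1711)), Mul(-2026, Rational(1, 1774))), -1))) = Add(Mul(-655, Rational(-1, 4159)), Mul(3598, Pow(Add(Rational(1745, 1711), Rational(-1013, 887)), -1))) = Add(Rational(655, 4159), Mul(3598, Pow(Rational(-185428, 1517657), -1))) = Add(Rational(655, 4159), Mul(3598, Rational(-1517657, 185428))) = Add(Rational(655, 4159), Rational(-2730264943, 92714)) = Rational(-11355111170267, 385597526)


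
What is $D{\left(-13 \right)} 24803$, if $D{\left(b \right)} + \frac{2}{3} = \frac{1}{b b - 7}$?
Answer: $- \frac{2653921}{162} \approx -16382.0$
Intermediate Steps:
$D{\left(b \right)} = - \frac{2}{3} + \frac{1}{-7 + b^{2}}$ ($D{\left(b \right)} = - \frac{2}{3} + \frac{1}{b b - 7} = - \frac{2}{3} + \frac{1}{b^{2} - 7} = - \frac{2}{3} + \frac{1}{-7 + b^{2}}$)
$D{\left(-13 \right)} 24803 = \frac{17 - 2 \left(-13\right)^{2}}{3 \left(-7 + \left(-13\right)^{2}\right)} 24803 = \frac{17 - 338}{3 \left(-7 + 169\right)} 24803 = \frac{17 - 338}{3 \cdot 162} \cdot 24803 = \frac{1}{3} \cdot \frac{1}{162} \left(-321\right) 24803 = \left(- \frac{107}{162}\right) 24803 = - \frac{2653921}{162}$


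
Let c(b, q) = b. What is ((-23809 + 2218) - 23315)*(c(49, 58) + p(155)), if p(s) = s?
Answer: -9160824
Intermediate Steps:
((-23809 + 2218) - 23315)*(c(49, 58) + p(155)) = ((-23809 + 2218) - 23315)*(49 + 155) = (-21591 - 23315)*204 = -44906*204 = -9160824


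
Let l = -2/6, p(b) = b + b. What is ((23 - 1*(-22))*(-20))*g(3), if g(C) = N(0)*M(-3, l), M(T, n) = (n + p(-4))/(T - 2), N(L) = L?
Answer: 0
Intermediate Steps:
p(b) = 2*b
l = -⅓ (l = -2*⅙ = -⅓ ≈ -0.33333)
M(T, n) = (-8 + n)/(-2 + T) (M(T, n) = (n + 2*(-4))/(T - 2) = (n - 8)/(-2 + T) = (-8 + n)/(-2 + T))
g(C) = 0 (g(C) = 0*((-8 - ⅓)/(-2 - 3)) = 0*(-25/3/(-5)) = 0*(-⅕*(-25/3)) = 0*(5/3) = 0)
((23 - 1*(-22))*(-20))*g(3) = ((23 - 1*(-22))*(-20))*0 = ((23 + 22)*(-20))*0 = (45*(-20))*0 = -900*0 = 0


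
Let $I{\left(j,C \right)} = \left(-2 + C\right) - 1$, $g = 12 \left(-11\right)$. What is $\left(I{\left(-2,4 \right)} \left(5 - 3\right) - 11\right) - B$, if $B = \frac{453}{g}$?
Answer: $- \frac{245}{44} \approx -5.5682$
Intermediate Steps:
$g = -132$
$I{\left(j,C \right)} = -3 + C$
$B = - \frac{151}{44}$ ($B = \frac{453}{-132} = 453 \left(- \frac{1}{132}\right) = - \frac{151}{44} \approx -3.4318$)
$\left(I{\left(-2,4 \right)} \left(5 - 3\right) - 11\right) - B = \left(\left(-3 + 4\right) \left(5 - 3\right) - 11\right) - - \frac{151}{44} = \left(1 \cdot 2 - 11\right) + \frac{151}{44} = \left(2 - 11\right) + \frac{151}{44} = -9 + \frac{151}{44} = - \frac{245}{44}$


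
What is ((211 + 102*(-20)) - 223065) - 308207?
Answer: -533101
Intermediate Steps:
((211 + 102*(-20)) - 223065) - 308207 = ((211 - 2040) - 223065) - 308207 = (-1829 - 223065) - 308207 = -224894 - 308207 = -533101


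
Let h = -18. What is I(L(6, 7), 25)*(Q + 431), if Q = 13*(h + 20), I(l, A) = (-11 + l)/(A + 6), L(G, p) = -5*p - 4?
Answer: -22850/31 ≈ -737.10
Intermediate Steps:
L(G, p) = -4 - 5*p
I(l, A) = (-11 + l)/(6 + A)
Q = 26 (Q = 13*(-18 + 20) = 13*2 = 26)
I(L(6, 7), 25)*(Q + 431) = ((-11 + (-4 - 5*7))/(6 + 25))*(26 + 431) = ((-11 + (-4 - 35))/31)*457 = ((-11 - 39)/31)*457 = ((1/31)*(-50))*457 = -50/31*457 = -22850/31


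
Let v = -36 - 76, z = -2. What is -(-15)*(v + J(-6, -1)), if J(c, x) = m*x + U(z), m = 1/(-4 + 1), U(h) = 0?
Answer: -1675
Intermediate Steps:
m = -1/3 (m = 1/(-3) = -1/3 ≈ -0.33333)
v = -112
J(c, x) = -x/3 (J(c, x) = -x/3 + 0 = -x/3)
-(-15)*(v + J(-6, -1)) = -(-15)*(-112 - 1/3*(-1)) = -(-15)*(-112 + 1/3) = -(-15)*(-335)/3 = -1*1675 = -1675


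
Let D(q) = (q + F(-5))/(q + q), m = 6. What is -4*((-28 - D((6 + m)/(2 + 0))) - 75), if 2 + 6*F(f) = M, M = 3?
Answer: 7453/18 ≈ 414.06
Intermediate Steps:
F(f) = 1/6 (F(f) = -1/3 + (1/6)*3 = -1/3 + 1/2 = 1/6)
D(q) = (1/6 + q)/(2*q) (D(q) = (q + 1/6)/(q + q) = (1/6 + q)/((2*q)) = (1/6 + q)*(1/(2*q)) = (1/6 + q)/(2*q))
-4*((-28 - D((6 + m)/(2 + 0))) - 75) = -4*((-28 - (1 + 6*((6 + 6)/(2 + 0)))/(12*((6 + 6)/(2 + 0)))) - 75) = -4*((-28 - (1 + 6*(12/2))/(12*(12/2))) - 75) = -4*((-28 - (1 + 6*(12*(1/2)))/(12*(12*(1/2)))) - 75) = -4*((-28 - (1 + 6*6)/(12*6)) - 75) = -4*((-28 - (1 + 36)/(12*6)) - 75) = -4*((-28 - 37/(12*6)) - 75) = -4*((-28 - 1*37/72) - 75) = -4*((-28 - 37/72) - 75) = -4*(-2053/72 - 75) = -4*(-7453/72) = 7453/18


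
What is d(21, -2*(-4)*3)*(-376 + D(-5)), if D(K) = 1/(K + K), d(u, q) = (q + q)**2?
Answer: -4332672/5 ≈ -8.6653e+5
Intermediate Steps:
d(u, q) = 4*q**2 (d(u, q) = (2*q)**2 = 4*q**2)
D(K) = 1/(2*K)
d(21, -2*(-4)*3)*(-376 + D(-5)) = (4*(-2*(-4)*3)**2)*(-376 + (1/2)/(-5)) = (4*(8*3)**2)*(-376 + (1/2)*(-1/5)) = (4*24**2)*(-376 - 1/10) = (4*576)*(-3761/10) = 2304*(-3761/10) = -4332672/5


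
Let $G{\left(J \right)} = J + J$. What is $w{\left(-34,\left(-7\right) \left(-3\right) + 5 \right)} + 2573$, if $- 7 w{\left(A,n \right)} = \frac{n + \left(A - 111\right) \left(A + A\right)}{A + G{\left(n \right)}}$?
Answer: $\frac{157156}{63} \approx 2494.5$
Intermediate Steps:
$G{\left(J \right)} = 2 J$
$w{\left(A,n \right)} = - \frac{n + 2 A \left(-111 + A\right)}{7 \left(A + 2 n\right)}$ ($w{\left(A,n \right)} = - \frac{\left(n + \left(A - 111\right) \left(A + A\right)\right) \frac{1}{A + 2 n}}{7} = - \frac{\left(n + \left(-111 + A\right) 2 A\right) \frac{1}{A + 2 n}}{7} = - \frac{\left(n + 2 A \left(-111 + A\right)\right) \frac{1}{A + 2 n}}{7} = - \frac{\frac{1}{A + 2 n} \left(n + 2 A \left(-111 + A\right)\right)}{7} = - \frac{n + 2 A \left(-111 + A\right)}{7 \left(A + 2 n\right)}$)
$w{\left(-34,\left(-7\right) \left(-3\right) + 5 \right)} + 2573 = \frac{- (\left(-7\right) \left(-3\right) + 5) - 2 \left(-34\right)^{2} + 222 \left(-34\right)}{7 \left(-34 + 2 \left(\left(-7\right) \left(-3\right) + 5\right)\right)} + 2573 = \frac{- (21 + 5) - 2312 - 7548}{7 \left(-34 + 2 \left(21 + 5\right)\right)} + 2573 = \frac{\left(-1\right) 26 - 2312 - 7548}{7 \left(-34 + 2 \cdot 26\right)} + 2573 = \frac{-26 - 2312 - 7548}{7 \left(-34 + 52\right)} + 2573 = \frac{1}{7} \cdot \frac{1}{18} \left(-9886\right) + 2573 = - \frac{4943}{63} + 2573 = \frac{157156}{63}$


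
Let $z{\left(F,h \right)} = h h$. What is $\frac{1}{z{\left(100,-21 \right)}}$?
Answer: $\frac{1}{441} \approx 0.0022676$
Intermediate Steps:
$z{\left(F,h \right)} = h^{2}$
$\frac{1}{z{\left(100,-21 \right)}} = \frac{1}{\left(-21\right)^{2}} = \frac{1}{441}$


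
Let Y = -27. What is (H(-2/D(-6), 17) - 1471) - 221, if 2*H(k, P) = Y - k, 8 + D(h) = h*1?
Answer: -11939/7 ≈ -1705.6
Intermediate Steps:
D(h) = -8 + h (D(h) = -8 + h*1 = -8 + h)
H(k, P) = -27/2 - k/2 (H(k, P) = (-27 - k)/2 = -27/2 - k/2)
(H(-2/D(-6), 17) - 1471) - 221 = ((-27/2 - (-1)/(-8 - 6)) - 1471) - 221 = ((-27/2 - (-1)/(-14)) - 1471) - 221 = ((-27/2 - (-1)*(-1)/14) - 1471) - 221 = ((-27/2 - ½*⅐) - 1471) - 221 = ((-27/2 - 1/14) - 1471) - 221 = (-95/7 - 1471) - 221 = -10392/7 - 221 = -11939/7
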